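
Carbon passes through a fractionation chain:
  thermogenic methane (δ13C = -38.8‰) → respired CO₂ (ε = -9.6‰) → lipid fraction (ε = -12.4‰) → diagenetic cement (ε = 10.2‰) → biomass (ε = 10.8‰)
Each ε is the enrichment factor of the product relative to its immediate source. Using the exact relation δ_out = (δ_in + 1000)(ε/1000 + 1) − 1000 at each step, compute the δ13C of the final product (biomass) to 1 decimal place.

step 1: δ = (-38.80 + 1000)·(-9.6/1000 + 1) − 1000 = -48.03‰
step 2: δ = (-48.03 + 1000)·(-12.4/1000 + 1) − 1000 = -59.83‰
step 3: δ = (-59.83 + 1000)·(10.2/1000 + 1) − 1000 = -50.24‰
step 4: δ = (-50.24 + 1000)·(10.8/1000 + 1) − 1000 = -39.98‰

-40.0‰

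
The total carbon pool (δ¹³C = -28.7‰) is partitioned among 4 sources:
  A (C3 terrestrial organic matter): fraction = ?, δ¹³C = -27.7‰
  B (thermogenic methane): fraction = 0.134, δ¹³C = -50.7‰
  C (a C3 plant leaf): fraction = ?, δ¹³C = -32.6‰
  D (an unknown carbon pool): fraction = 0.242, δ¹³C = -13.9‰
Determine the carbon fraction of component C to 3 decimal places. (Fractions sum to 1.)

0.257

Let f_C and f_A be the unknown fractions; fractions sum to 1 so f_C + f_A = 0.624.
Mass balance: Σ fᵢ·δᵢ = δ_bulk ⇒ f_C·(-32.6) + f_A·(-27.7) = -28.7 − (-10.158) = -18.542
Substitute f_A = 0.624 − f_C:
f_C·(-32.6 − -27.7) = -18.542 − 0.624×(-27.7) = -1.258
f_C = -1.258 / -4.9 = 0.2567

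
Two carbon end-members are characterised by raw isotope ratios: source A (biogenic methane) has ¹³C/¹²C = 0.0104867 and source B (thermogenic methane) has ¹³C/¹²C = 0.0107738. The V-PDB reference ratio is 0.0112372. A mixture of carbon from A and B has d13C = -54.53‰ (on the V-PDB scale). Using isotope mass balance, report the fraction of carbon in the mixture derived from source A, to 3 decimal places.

δ_A = (0.0104867/0.0112372 − 1)×1000 = (0.933213 − 1)×1000 = -66.787‰
δ_B = (0.0107738/0.0112372 − 1)×1000 = (0.958762 − 1)×1000 = -41.238‰
f_A = (δ_mix − δ_B)/(δ_A − δ_B) = (-54.53 − (-41.238))/(-66.787 − (-41.238))
f_A = -13.292 / -25.549 = 0.5203

0.520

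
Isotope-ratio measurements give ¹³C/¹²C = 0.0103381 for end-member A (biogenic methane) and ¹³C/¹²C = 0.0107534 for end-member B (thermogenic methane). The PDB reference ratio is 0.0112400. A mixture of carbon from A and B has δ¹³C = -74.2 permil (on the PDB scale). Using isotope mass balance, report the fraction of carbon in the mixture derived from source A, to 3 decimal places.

0.837

δ_A = (0.0103381/0.0112400 − 1)×1000 = (0.919760 − 1)×1000 = -80.240 permil
δ_B = (0.0107534/0.0112400 − 1)×1000 = (0.956708 − 1)×1000 = -43.292 permil
f_A = (δ_mix − δ_B)/(δ_A − δ_B) = (-74.2 − (-43.292))/(-80.240 − (-43.292))
f_A = -30.908 / -36.948 = 0.8365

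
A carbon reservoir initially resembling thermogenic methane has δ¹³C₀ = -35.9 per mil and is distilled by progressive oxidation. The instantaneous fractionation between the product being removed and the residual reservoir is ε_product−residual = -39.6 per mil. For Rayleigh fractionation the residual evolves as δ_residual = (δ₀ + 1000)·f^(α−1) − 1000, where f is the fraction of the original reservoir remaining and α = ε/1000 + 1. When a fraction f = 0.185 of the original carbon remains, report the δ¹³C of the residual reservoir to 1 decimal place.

Rayleigh residual: δ_res = (δ₀ + 1000)·f^(α−1) − 1000
α = ε/1000 + 1 = 0.96040, so α − 1 = -0.03960
f^(α−1) = 0.185^(-0.03960) = 1.069104
δ_res = (-35.9 + 1000) × 1.069104 − 1000 = 1030.723 − 1000 = 30.72 per mil

30.7 per mil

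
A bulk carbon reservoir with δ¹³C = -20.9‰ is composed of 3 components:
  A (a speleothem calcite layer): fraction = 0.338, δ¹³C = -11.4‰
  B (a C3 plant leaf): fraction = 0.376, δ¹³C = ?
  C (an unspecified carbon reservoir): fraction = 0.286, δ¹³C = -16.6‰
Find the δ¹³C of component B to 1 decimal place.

-32.7‰

Isotope mass balance: δ_bulk = Σ fᵢ·δᵢ.
-20.9 = 0.338×(-11.4) + 0.376×δ_B + 0.286×(-16.6)
0.376·δ_B = -20.9 − (-8.601) = -12.299
δ_B = -12.299 / 0.376 = -32.71‰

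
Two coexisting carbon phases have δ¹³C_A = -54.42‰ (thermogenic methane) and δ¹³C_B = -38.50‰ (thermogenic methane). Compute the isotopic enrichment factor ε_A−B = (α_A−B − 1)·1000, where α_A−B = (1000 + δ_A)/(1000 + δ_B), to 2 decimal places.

α_A−B = (1000 + -54.42) / (1000 + -38.50) = 945.58 / 961.50 = 0.983443
ε_A−B = (0.983443 − 1) × 1000 = -16.557‰
(The approximation ε ≈ δ_A − δ_B would give -15.92‰.)

-16.56‰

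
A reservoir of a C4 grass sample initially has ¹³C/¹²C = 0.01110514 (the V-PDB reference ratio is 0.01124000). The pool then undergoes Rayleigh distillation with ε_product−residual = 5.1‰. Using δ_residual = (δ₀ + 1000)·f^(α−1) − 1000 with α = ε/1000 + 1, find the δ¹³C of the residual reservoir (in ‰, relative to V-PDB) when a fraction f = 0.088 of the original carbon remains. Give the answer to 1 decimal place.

-24.2‰

δ₀ = (0.01110514/0.01124000 − 1)×1000 = (0.988002 − 1)×1000 = -11.998‰
α − 1 = ε/1000 = 0.0051
f^(α−1) = 0.088^(0.0051) = 0.987681
δ_res = (-11.998 + 1000) × 0.987681 − 1000 = 975.831 − 1000 = -24.17‰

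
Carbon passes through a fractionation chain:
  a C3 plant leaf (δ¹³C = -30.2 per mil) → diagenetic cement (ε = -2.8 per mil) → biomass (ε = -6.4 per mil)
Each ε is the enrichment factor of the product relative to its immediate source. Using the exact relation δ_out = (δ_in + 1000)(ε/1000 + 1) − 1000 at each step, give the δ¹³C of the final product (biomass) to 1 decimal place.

step 1: δ = (-30.20 + 1000)·(-2.8/1000 + 1) − 1000 = -32.92 per mil
step 2: δ = (-32.92 + 1000)·(-6.4/1000 + 1) − 1000 = -39.10 per mil

-39.1 per mil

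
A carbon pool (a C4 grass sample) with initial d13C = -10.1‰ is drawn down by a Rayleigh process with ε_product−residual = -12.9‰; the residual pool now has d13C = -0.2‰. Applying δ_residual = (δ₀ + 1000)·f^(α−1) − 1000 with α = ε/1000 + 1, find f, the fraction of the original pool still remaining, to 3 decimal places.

α − 1 = ε/1000 = -0.0129
(δ_res + 1000)/(δ₀ + 1000) = (-0.2 + 1000)/(-10.1 + 1000) = 999.8/989.9 = 1.010001
f = 1.010001^(1/-0.0129) = exp(ln(1.010001)/-0.0129) = exp(0.00995/-0.0129)
f = exp(-0.7714) = 0.4624

0.462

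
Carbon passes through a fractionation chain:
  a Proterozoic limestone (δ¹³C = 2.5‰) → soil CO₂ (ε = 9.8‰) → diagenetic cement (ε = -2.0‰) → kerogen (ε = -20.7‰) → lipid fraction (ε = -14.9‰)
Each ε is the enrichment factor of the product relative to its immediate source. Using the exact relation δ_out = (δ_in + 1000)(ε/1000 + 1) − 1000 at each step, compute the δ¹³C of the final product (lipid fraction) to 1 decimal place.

-25.4‰

step 1: δ = (2.50 + 1000)·(9.8/1000 + 1) − 1000 = 12.32‰
step 2: δ = (12.32 + 1000)·(-2.0/1000 + 1) − 1000 = 10.30‰
step 3: δ = (10.30 + 1000)·(-20.7/1000 + 1) − 1000 = -10.61‰
step 4: δ = (-10.61 + 1000)·(-14.9/1000 + 1) − 1000 = -25.36‰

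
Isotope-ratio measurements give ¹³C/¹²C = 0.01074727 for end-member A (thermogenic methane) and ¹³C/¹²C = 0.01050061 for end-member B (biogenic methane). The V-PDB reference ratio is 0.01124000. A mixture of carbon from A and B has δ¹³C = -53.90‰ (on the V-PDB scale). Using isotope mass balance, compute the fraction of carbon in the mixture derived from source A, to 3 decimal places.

δ_A = (0.01074727/0.01124000 − 1)×1000 = (0.956163 − 1)×1000 = -43.837‰
δ_B = (0.01050061/0.01124000 − 1)×1000 = (0.934218 − 1)×1000 = -65.782‰
f_A = (δ_mix − δ_B)/(δ_A − δ_B) = (-53.90 − (-65.782))/(-43.837 − (-65.782))
f_A = 11.882 / 21.945 = 0.5414

0.541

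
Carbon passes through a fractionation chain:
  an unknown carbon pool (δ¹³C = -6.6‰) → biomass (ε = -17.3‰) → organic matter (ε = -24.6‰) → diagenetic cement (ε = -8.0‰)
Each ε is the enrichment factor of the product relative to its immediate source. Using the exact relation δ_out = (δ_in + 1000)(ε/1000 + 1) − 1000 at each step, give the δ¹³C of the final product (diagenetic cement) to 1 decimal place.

step 1: δ = (-6.60 + 1000)·(-17.3/1000 + 1) − 1000 = -23.79‰
step 2: δ = (-23.79 + 1000)·(-24.6/1000 + 1) − 1000 = -47.80‰
step 3: δ = (-47.80 + 1000)·(-8.0/1000 + 1) − 1000 = -55.42‰

-55.4‰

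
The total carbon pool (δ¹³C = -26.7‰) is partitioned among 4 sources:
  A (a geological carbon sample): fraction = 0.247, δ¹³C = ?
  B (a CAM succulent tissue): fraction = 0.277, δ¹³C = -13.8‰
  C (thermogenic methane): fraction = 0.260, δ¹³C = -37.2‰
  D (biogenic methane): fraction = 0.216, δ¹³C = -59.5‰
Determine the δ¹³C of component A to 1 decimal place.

-1.4‰

Isotope mass balance: δ_bulk = Σ fᵢ·δᵢ.
-26.7 = 0.247×δ_A + 0.277×(-13.8) + 0.260×(-37.2) + 0.216×(-59.5)
0.247·δ_A = -26.7 − (-26.347) = -0.353
δ_A = -0.353 / 0.247 = -1.43‰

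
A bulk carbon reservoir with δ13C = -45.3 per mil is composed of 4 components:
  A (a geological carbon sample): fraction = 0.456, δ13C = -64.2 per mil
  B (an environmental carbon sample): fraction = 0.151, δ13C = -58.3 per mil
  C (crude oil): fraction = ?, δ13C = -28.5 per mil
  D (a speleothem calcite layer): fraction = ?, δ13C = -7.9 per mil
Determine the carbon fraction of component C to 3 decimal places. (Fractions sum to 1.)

0.200

Let f_C and f_D be the unknown fractions; fractions sum to 1 so f_C + f_D = 0.393.
Mass balance: Σ fᵢ·δᵢ = δ_bulk ⇒ f_C·(-28.5) + f_D·(-7.9) = -45.3 − (-38.079) = -7.221
Substitute f_D = 0.393 − f_C:
f_C·(-28.5 − -7.9) = -7.221 − 0.393×(-7.9) = -4.117
f_C = -4.117 / -20.6 = 0.1998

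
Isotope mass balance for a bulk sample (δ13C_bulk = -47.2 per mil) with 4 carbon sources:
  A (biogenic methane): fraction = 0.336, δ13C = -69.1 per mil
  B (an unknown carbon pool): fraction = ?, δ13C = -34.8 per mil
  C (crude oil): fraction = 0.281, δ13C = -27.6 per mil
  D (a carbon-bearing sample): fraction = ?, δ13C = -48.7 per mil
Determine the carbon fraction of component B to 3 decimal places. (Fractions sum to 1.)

0.174

Let f_B and f_D be the unknown fractions; fractions sum to 1 so f_B + f_D = 0.383.
Mass balance: Σ fᵢ·δᵢ = δ_bulk ⇒ f_B·(-34.8) + f_D·(-48.7) = -47.2 − (-30.973) = -16.227
Substitute f_D = 0.383 − f_B:
f_B·(-34.8 − -48.7) = -16.227 − 0.383×(-48.7) = 2.425
f_B = 2.425 / 13.9 = 0.1745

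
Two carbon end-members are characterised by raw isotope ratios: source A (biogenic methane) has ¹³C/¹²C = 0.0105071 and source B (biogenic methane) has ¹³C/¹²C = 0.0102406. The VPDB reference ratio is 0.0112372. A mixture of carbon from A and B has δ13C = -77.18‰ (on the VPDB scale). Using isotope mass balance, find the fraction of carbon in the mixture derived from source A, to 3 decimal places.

δ_A = (0.0105071/0.0112372 − 1)×1000 = (0.935028 − 1)×1000 = -64.972‰
δ_B = (0.0102406/0.0112372 − 1)×1000 = (0.911312 − 1)×1000 = -88.688‰
f_A = (δ_mix − δ_B)/(δ_A − δ_B) = (-77.18 − (-88.688))/(-64.972 − (-88.688))
f_A = 11.508 / 23.716 = 0.4852

0.485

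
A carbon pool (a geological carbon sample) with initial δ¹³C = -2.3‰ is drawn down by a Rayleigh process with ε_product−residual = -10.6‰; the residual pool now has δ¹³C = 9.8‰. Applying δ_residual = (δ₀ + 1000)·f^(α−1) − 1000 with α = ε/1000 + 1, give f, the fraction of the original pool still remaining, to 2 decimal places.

α − 1 = ε/1000 = -0.0106
(δ_res + 1000)/(δ₀ + 1000) = (9.8 + 1000)/(-2.3 + 1000) = 1009.8/997.7 = 1.012128
f = 1.012128^(1/-0.0106) = exp(ln(1.012128)/-0.0106) = exp(0.01205/-0.0106)
f = exp(-1.1373) = 0.3207

0.32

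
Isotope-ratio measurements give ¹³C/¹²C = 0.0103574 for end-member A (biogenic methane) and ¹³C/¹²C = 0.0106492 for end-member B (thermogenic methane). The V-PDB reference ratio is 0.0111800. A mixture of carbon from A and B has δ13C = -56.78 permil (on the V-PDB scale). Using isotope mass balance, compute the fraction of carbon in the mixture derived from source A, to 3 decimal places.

0.356

δ_A = (0.0103574/0.0111800 − 1)×1000 = (0.926422 − 1)×1000 = -73.578 permil
δ_B = (0.0106492/0.0111800 − 1)×1000 = (0.952522 − 1)×1000 = -47.478 permil
f_A = (δ_mix − δ_B)/(δ_A − δ_B) = (-56.78 − (-47.478))/(-73.578 − (-47.478))
f_A = -9.302 / -26.100 = 0.3564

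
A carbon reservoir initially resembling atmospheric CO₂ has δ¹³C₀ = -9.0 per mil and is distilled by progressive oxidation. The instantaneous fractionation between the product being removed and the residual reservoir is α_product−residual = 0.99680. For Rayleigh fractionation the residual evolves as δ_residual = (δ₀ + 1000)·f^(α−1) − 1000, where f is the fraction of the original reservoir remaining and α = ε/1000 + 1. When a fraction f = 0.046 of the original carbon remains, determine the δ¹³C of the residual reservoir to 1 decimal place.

Rayleigh residual: δ_res = (δ₀ + 1000)·f^(α−1) − 1000
α − 1 = -0.00320
f^(α−1) = 0.046^(-0.00320) = 1.009902
δ_res = (-9.0 + 1000) × 1.009902 − 1000 = 1000.813 − 1000 = 0.81 per mil

0.8 per mil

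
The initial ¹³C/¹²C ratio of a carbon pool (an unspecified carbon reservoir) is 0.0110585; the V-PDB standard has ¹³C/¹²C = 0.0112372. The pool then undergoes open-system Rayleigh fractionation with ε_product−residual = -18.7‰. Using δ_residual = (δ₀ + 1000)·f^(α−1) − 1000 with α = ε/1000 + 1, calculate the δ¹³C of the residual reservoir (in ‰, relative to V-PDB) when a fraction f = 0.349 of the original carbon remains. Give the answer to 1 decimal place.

δ₀ = (0.0110585/0.0112372 − 1)×1000 = (0.984097 − 1)×1000 = -15.903‰
α − 1 = ε/1000 = -0.0187
f^(α−1) = 0.349^(-0.0187) = 1.019880
δ_res = (-15.903 + 1000) × 1.019880 − 1000 = 1003.662 − 1000 = 3.66‰

3.7‰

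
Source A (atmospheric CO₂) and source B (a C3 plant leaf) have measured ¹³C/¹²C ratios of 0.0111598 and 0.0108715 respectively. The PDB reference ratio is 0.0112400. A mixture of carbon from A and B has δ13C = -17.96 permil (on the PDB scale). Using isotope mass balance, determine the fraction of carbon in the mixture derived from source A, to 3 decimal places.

0.578

δ_A = (0.0111598/0.0112400 − 1)×1000 = (0.992865 − 1)×1000 = -7.135 permil
δ_B = (0.0108715/0.0112400 − 1)×1000 = (0.967215 − 1)×1000 = -32.785 permil
f_A = (δ_mix − δ_B)/(δ_A − δ_B) = (-17.96 − (-32.785))/(-7.135 − (-32.785))
f_A = 14.825 / 25.649 = 0.5780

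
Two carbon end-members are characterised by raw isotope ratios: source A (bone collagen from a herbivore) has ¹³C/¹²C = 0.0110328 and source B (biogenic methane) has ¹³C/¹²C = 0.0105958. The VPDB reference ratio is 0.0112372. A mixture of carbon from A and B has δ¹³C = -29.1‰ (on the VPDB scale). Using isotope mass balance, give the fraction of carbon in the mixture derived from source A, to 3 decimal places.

0.719

δ_A = (0.0110328/0.0112372 − 1)×1000 = (0.981810 − 1)×1000 = -18.190‰
δ_B = (0.0105958/0.0112372 − 1)×1000 = (0.942922 − 1)×1000 = -57.078‰
f_A = (δ_mix − δ_B)/(δ_A − δ_B) = (-29.1 − (-57.078))/(-18.190 − (-57.078))
f_A = 27.978 / 38.889 = 0.7194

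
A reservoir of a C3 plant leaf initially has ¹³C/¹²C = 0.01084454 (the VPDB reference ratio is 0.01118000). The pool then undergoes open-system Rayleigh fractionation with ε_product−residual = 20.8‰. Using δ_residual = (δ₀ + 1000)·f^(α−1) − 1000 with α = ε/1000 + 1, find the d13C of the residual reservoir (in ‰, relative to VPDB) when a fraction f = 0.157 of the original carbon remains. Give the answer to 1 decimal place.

-66.7‰

δ₀ = (0.01084454/0.01118000 − 1)×1000 = (0.969995 − 1)×1000 = -30.005‰
α − 1 = ε/1000 = 0.0208
f^(α−1) = 0.157^(0.0208) = 0.962221
δ_res = (-30.005 + 1000) × 0.962221 − 1000 = 933.349 − 1000 = -66.65‰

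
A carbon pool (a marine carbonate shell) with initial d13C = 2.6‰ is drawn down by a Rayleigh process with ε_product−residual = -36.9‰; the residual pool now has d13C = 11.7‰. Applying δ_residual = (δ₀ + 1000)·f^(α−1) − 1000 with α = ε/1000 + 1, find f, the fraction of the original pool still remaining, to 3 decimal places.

α − 1 = ε/1000 = -0.0369
(δ_res + 1000)/(δ₀ + 1000) = (11.7 + 1000)/(2.6 + 1000) = 1011.7/1002.6 = 1.009076
f = 1.009076^(1/-0.0369) = exp(ln(1.009076)/-0.0369) = exp(0.00904/-0.0369)
f = exp(-0.2449) = 0.7828

0.783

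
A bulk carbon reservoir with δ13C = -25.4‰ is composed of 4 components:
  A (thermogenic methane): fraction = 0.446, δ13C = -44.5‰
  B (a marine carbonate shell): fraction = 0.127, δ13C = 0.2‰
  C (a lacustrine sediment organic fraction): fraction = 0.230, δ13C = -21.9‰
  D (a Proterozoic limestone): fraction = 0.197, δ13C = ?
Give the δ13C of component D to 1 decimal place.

-2.7‰

Isotope mass balance: δ_bulk = Σ fᵢ·δᵢ.
-25.4 = 0.446×(-44.5) + 0.127×(0.2) + 0.230×(-21.9) + 0.197×δ_D
0.197·δ_D = -25.4 − (-24.859) = -0.541
δ_D = -0.541 / 0.197 = -2.75‰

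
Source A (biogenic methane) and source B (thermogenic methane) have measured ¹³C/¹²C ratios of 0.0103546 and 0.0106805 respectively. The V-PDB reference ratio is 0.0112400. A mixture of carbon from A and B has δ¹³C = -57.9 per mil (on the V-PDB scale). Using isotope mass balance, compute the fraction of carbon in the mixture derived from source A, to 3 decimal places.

0.280

δ_A = (0.0103546/0.0112400 − 1)×1000 = (0.921228 − 1)×1000 = -78.772 per mil
δ_B = (0.0106805/0.0112400 − 1)×1000 = (0.950222 − 1)×1000 = -49.778 per mil
f_A = (δ_mix − δ_B)/(δ_A − δ_B) = (-57.9 − (-49.778))/(-78.772 − (-49.778))
f_A = -8.122 / -28.995 = 0.2801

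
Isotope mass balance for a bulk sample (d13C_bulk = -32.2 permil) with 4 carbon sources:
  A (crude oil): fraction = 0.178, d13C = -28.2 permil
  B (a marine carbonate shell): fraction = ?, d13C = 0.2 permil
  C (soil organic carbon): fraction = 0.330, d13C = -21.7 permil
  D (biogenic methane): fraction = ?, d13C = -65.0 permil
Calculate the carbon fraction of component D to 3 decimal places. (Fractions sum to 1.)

Let f_D and f_B be the unknown fractions; fractions sum to 1 so f_D + f_B = 0.492.
Mass balance: Σ fᵢ·δᵢ = δ_bulk ⇒ f_D·(-65.0) + f_B·(0.2) = -32.2 − (-12.181) = -20.019
Substitute f_B = 0.492 − f_D:
f_D·(-65.0 − 0.2) = -20.019 − 0.492×(0.2) = -20.118
f_D = -20.118 / -65.2 = 0.3086

0.309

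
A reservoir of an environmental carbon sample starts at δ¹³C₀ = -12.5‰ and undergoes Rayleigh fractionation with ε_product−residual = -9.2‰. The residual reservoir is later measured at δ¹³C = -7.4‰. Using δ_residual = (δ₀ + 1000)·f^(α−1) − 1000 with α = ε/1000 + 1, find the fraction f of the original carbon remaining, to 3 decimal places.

α − 1 = ε/1000 = -0.0092
(δ_res + 1000)/(δ₀ + 1000) = (-7.4 + 1000)/(-12.5 + 1000) = 992.6/987.5 = 1.005165
f = 1.005165^(1/-0.0092) = exp(ln(1.005165)/-0.0092) = exp(0.00515/-0.0092)
f = exp(-0.5599) = 0.5713

0.571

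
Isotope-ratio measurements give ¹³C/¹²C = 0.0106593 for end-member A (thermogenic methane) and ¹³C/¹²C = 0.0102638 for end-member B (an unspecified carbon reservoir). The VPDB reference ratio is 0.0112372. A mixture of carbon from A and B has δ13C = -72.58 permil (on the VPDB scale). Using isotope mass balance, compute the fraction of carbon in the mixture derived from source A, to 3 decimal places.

0.399

δ_A = (0.0106593/0.0112372 − 1)×1000 = (0.948573 − 1)×1000 = -51.427 permil
δ_B = (0.0102638/0.0112372 − 1)×1000 = (0.913377 − 1)×1000 = -86.623 permil
f_A = (δ_mix − δ_B)/(δ_A − δ_B) = (-72.58 − (-86.623))/(-51.427 − (-86.623))
f_A = 14.043 / 35.196 = 0.3990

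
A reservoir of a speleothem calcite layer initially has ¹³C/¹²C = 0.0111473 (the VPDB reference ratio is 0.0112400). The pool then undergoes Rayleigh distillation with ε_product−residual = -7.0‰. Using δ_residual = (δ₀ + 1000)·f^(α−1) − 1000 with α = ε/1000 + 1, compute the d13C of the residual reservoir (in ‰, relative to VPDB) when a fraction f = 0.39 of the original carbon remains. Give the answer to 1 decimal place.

δ₀ = (0.0111473/0.0112400 − 1)×1000 = (0.991753 − 1)×1000 = -8.247‰
α − 1 = ε/1000 = -0.0070
f^(α−1) = 0.39^(-0.0070) = 1.006613
δ_res = (-8.247 + 1000) × 1.006613 − 1000 = 998.311 − 1000 = -1.69‰

-1.7‰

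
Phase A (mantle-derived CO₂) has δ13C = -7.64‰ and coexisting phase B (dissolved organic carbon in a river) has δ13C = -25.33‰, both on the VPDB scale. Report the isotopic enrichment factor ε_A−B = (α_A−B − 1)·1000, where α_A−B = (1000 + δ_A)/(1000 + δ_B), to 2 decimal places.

α_A−B = (1000 + -7.64) / (1000 + -25.33) = 992.36 / 974.67 = 1.018150
ε_A−B = (1.018150 − 1) × 1000 = 18.150‰
(The approximation ε ≈ δ_A − δ_B would give 17.69‰.)

18.15‰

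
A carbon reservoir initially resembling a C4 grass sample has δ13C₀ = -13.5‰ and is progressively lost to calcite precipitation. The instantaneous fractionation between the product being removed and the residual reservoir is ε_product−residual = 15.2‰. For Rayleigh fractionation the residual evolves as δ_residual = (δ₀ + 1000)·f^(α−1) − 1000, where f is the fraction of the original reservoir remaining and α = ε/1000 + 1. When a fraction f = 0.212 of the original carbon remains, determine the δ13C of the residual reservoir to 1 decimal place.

Rayleigh residual: δ_res = (δ₀ + 1000)·f^(α−1) − 1000
α = ε/1000 + 1 = 1.01520, so α − 1 = 0.01520
f^(α−1) = 0.212^(0.01520) = 0.976698
δ_res = (-13.5 + 1000) × 0.976698 − 1000 = 963.513 − 1000 = -36.49‰

-36.5‰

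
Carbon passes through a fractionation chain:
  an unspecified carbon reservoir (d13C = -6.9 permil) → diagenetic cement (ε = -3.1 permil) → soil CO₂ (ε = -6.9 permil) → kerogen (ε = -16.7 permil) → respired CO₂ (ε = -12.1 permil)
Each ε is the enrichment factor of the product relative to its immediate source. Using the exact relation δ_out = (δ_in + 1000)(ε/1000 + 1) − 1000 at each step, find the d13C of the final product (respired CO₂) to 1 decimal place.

step 1: δ = (-6.90 + 1000)·(-3.1/1000 + 1) − 1000 = -9.98 permil
step 2: δ = (-9.98 + 1000)·(-6.9/1000 + 1) − 1000 = -16.81 permil
step 3: δ = (-16.81 + 1000)·(-16.7/1000 + 1) − 1000 = -33.23 permil
step 4: δ = (-33.23 + 1000)·(-12.1/1000 + 1) − 1000 = -44.93 permil

-44.9 permil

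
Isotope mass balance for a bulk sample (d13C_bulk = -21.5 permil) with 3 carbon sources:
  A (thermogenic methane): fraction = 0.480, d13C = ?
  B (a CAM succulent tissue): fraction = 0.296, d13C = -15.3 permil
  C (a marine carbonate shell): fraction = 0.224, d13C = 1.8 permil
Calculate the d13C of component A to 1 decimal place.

Isotope mass balance: δ_bulk = Σ fᵢ·δᵢ.
-21.5 = 0.480×δ_A + 0.296×(-15.3) + 0.224×(1.8)
0.480·δ_A = -21.5 − (-4.126) = -17.374
δ_A = -17.374 / 0.480 = -36.20 permil

-36.2 permil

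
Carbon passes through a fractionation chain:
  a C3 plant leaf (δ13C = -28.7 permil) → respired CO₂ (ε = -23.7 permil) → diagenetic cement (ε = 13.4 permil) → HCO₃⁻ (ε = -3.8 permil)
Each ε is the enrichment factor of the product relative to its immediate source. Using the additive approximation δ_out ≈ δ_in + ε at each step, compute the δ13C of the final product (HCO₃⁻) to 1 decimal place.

-42.8 permil

step 1: δ ≈ -28.7 + (-23.7) = -52.4 permil
step 2: δ ≈ -52.4 + (13.4) = -39.0 permil
step 3: δ ≈ -39.0 + (-3.8) = -42.8 permil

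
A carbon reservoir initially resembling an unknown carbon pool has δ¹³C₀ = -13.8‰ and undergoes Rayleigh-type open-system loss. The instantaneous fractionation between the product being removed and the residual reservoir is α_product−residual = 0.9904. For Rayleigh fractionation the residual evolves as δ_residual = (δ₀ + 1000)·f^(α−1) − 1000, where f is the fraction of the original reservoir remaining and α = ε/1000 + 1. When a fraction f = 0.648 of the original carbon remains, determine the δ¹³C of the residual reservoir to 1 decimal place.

Rayleigh residual: δ_res = (δ₀ + 1000)·f^(α−1) − 1000
α − 1 = -0.00960
f^(α−1) = 0.648^(-0.00960) = 1.004174
δ_res = (-13.8 + 1000) × 1.004174 − 1000 = 990.316 − 1000 = -9.68‰

-9.7‰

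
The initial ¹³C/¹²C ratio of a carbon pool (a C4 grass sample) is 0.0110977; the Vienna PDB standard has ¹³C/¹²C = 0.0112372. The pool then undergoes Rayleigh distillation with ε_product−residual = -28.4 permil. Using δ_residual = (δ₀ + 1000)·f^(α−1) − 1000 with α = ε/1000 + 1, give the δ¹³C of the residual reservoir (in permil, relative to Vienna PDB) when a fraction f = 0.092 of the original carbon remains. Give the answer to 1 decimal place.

56.8 permil

δ₀ = (0.0110977/0.0112372 − 1)×1000 = (0.987586 − 1)×1000 = -12.414 permil
α − 1 = ε/1000 = -0.0284
f^(α−1) = 0.092^(-0.0284) = 1.070110
δ_res = (-12.414 + 1000) × 1.070110 − 1000 = 1056.826 − 1000 = 56.83 permil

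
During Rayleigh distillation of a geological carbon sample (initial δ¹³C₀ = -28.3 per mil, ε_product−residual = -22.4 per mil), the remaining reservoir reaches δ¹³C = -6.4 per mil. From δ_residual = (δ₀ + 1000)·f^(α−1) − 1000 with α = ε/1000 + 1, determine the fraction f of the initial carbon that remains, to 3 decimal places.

0.370

α − 1 = ε/1000 = -0.0224
(δ_res + 1000)/(δ₀ + 1000) = (-6.4 + 1000)/(-28.3 + 1000) = 993.6/971.7 = 1.022538
f = 1.022538^(1/-0.0224) = exp(ln(1.022538)/-0.0224) = exp(0.02229/-0.0224)
f = exp(-0.9950) = 0.3697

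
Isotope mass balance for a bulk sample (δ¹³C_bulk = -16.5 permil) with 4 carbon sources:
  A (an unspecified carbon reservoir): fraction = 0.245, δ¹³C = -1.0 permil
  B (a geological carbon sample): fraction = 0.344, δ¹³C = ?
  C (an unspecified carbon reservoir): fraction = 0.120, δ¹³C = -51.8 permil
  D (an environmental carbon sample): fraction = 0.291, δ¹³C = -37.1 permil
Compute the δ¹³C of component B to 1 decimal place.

Isotope mass balance: δ_bulk = Σ fᵢ·δᵢ.
-16.5 = 0.245×(-1.0) + 0.344×δ_B + 0.120×(-51.8) + 0.291×(-37.1)
0.344·δ_B = -16.5 − (-17.257) = 0.757
δ_B = 0.757 / 0.344 = 2.20 permil

2.2 permil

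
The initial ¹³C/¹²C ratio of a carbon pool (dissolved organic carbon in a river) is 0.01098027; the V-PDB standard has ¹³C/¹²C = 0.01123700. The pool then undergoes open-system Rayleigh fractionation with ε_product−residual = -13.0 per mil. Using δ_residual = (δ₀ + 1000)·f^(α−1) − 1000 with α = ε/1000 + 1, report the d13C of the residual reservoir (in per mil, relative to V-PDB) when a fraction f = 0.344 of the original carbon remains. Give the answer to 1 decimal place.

δ₀ = (0.01098027/0.01123700 − 1)×1000 = (0.977153 − 1)×1000 = -22.847 per mil
α − 1 = ε/1000 = -0.0130
f^(α−1) = 0.344^(-0.0130) = 1.013969
δ_res = (-22.847 + 1000) × 1.013969 − 1000 = 990.803 − 1000 = -9.20 per mil

-9.2 per mil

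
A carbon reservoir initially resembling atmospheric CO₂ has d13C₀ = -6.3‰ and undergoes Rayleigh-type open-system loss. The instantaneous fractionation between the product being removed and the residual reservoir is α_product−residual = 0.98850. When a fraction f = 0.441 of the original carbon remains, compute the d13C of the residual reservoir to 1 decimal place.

Rayleigh residual: δ_res = (δ₀ + 1000)·f^(α−1) − 1000
α − 1 = -0.01150
f^(α−1) = 0.441^(-0.01150) = 1.009460
δ_res = (-6.3 + 1000) × 1.009460 − 1000 = 1003.100 − 1000 = 3.10‰

3.1‰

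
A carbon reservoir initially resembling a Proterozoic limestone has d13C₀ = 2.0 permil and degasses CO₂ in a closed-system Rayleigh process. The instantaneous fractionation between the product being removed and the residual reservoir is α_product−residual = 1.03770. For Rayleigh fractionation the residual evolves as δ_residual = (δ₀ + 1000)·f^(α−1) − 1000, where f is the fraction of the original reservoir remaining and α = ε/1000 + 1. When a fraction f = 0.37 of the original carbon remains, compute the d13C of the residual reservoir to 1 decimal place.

-34.9 permil

Rayleigh residual: δ_res = (δ₀ + 1000)·f^(α−1) − 1000
α − 1 = 0.03770
f^(α−1) = 0.37^(0.03770) = 0.963210
δ_res = (2.0 + 1000) × 0.963210 − 1000 = 965.137 − 1000 = -34.86 permil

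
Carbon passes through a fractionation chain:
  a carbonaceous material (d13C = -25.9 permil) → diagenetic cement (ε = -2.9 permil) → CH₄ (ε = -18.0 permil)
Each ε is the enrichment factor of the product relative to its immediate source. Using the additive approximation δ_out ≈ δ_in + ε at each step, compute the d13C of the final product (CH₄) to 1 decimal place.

-46.8 permil

step 1: δ ≈ -25.9 + (-2.9) = -28.8 permil
step 2: δ ≈ -28.8 + (-18.0) = -46.8 permil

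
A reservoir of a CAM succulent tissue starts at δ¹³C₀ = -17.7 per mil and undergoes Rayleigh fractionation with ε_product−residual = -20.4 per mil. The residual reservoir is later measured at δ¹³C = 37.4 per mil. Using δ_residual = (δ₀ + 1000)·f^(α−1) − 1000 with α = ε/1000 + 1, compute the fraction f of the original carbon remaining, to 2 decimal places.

0.07

α − 1 = ε/1000 = -0.0204
(δ_res + 1000)/(δ₀ + 1000) = (37.4 + 1000)/(-17.7 + 1000) = 1037.4/982.3 = 1.056093
f = 1.056093^(1/-0.0204) = exp(ln(1.056093)/-0.0204) = exp(0.05458/-0.0204)
f = exp(-2.6753) = 0.0689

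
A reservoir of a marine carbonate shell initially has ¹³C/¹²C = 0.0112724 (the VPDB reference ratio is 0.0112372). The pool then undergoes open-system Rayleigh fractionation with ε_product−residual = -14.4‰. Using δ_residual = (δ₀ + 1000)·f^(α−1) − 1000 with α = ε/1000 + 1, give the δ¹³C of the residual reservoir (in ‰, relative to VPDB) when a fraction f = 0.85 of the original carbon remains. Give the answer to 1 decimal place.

δ₀ = (0.0112724/0.0112372 − 1)×1000 = (1.003132 − 1)×1000 = 3.132‰
α − 1 = ε/1000 = -0.0144
f^(α−1) = 0.85^(-0.0144) = 1.002343
δ_res = (3.132 + 1000) × 1.002343 − 1000 = 1005.483 − 1000 = 5.48‰

5.5‰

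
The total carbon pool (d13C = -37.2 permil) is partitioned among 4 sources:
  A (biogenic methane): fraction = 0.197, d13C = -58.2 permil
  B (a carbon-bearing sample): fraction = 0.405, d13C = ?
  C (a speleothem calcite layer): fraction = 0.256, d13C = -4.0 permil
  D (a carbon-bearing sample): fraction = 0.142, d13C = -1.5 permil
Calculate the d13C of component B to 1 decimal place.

-60.5 permil

Isotope mass balance: δ_bulk = Σ fᵢ·δᵢ.
-37.2 = 0.197×(-58.2) + 0.405×δ_B + 0.256×(-4.0) + 0.142×(-1.5)
0.405·δ_B = -37.2 − (-12.702) = -24.498
δ_B = -24.498 / 0.405 = -60.49 permil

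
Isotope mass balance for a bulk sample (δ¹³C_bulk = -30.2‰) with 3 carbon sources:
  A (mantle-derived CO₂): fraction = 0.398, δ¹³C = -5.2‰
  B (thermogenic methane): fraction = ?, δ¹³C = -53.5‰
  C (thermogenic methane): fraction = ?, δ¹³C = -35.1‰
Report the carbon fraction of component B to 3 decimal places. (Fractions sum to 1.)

Let f_B and f_C be the unknown fractions; fractions sum to 1 so f_B + f_C = 0.602.
Mass balance: Σ fᵢ·δᵢ = δ_bulk ⇒ f_B·(-53.5) + f_C·(-35.1) = -30.2 − (-2.070) = -28.130
Substitute f_C = 0.602 − f_B:
f_B·(-53.5 − -35.1) = -28.130 − 0.602×(-35.1) = -7.000
f_B = -7.000 / -18.4 = 0.3804

0.380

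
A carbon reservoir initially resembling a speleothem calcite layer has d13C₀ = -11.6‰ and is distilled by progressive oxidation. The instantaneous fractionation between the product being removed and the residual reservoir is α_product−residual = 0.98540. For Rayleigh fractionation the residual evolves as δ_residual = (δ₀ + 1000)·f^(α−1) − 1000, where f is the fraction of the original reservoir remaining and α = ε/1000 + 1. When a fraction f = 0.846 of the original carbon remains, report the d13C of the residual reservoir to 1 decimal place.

Rayleigh residual: δ_res = (δ₀ + 1000)·f^(α−1) − 1000
α − 1 = -0.01460
f^(α−1) = 0.846^(-0.01460) = 1.002445
δ_res = (-11.6 + 1000) × 1.002445 − 1000 = 990.816 − 1000 = -9.18‰

-9.2‰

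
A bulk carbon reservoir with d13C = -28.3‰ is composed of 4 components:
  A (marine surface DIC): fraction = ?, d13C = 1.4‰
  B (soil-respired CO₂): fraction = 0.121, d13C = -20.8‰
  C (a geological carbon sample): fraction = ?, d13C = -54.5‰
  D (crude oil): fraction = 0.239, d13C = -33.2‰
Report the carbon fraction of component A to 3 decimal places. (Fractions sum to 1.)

Let f_A and f_C be the unknown fractions; fractions sum to 1 so f_A + f_C = 0.640.
Mass balance: Σ fᵢ·δᵢ = δ_bulk ⇒ f_A·(1.4) + f_C·(-54.5) = -28.3 − (-10.452) = -17.848
Substitute f_C = 0.640 − f_A:
f_A·(1.4 − -54.5) = -17.848 − 0.640×(-54.5) = 17.032
f_A = 17.032 / 55.9 = 0.3047

0.305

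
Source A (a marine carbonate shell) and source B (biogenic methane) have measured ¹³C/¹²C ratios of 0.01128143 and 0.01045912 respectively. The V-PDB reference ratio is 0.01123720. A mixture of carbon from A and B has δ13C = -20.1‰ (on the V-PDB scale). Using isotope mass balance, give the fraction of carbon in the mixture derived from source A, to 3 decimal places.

δ_A = (0.01128143/0.01123720 − 1)×1000 = (1.003936 − 1)×1000 = 3.936‰
δ_B = (0.01045912/0.01123720 − 1)×1000 = (0.930759 − 1)×1000 = -69.241‰
f_A = (δ_mix − δ_B)/(δ_A − δ_B) = (-20.1 − (-69.241))/(3.936 − (-69.241))
f_A = 49.141 / 73.177 = 0.6715

0.672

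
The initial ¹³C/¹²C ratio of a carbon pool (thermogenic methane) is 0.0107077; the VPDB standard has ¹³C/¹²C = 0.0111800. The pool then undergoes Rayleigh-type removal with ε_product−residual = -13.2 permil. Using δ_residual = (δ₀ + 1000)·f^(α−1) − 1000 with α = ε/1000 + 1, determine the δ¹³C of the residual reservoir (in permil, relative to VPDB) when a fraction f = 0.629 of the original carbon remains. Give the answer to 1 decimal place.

δ₀ = (0.0107077/0.0111800 − 1)×1000 = (0.957755 − 1)×1000 = -42.245 permil
α − 1 = ε/1000 = -0.0132
f^(α−1) = 0.629^(-0.0132) = 1.006139
δ_res = (-42.245 + 1000) × 1.006139 − 1000 = 963.634 − 1000 = -36.37 permil

-36.4 permil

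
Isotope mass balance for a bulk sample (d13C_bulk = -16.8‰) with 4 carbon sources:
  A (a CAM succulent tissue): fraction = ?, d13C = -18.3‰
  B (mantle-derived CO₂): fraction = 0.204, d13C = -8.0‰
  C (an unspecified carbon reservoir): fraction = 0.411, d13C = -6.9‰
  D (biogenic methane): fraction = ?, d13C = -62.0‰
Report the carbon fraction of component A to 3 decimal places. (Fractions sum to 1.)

0.264

Let f_A and f_D be the unknown fractions; fractions sum to 1 so f_A + f_D = 0.385.
Mass balance: Σ fᵢ·δᵢ = δ_bulk ⇒ f_A·(-18.3) + f_D·(-62.0) = -16.8 − (-4.468) = -12.332
Substitute f_D = 0.385 − f_A:
f_A·(-18.3 − -62.0) = -12.332 − 0.385×(-62.0) = 11.538
f_A = 11.538 / 43.7 = 0.2640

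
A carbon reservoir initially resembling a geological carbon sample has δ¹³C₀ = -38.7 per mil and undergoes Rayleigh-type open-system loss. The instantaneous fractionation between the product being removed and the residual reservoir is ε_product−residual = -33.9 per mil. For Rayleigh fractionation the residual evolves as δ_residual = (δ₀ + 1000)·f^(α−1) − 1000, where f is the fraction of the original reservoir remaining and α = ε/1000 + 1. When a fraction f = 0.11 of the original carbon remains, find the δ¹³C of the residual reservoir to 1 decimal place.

Rayleigh residual: δ_res = (δ₀ + 1000)·f^(α−1) − 1000
α = ε/1000 + 1 = 0.96610, so α − 1 = -0.03390
f^(α−1) = 0.11^(-0.03390) = 1.077697
δ_res = (-38.7 + 1000) × 1.077697 − 1000 = 1035.990 − 1000 = 35.99 per mil

36.0 per mil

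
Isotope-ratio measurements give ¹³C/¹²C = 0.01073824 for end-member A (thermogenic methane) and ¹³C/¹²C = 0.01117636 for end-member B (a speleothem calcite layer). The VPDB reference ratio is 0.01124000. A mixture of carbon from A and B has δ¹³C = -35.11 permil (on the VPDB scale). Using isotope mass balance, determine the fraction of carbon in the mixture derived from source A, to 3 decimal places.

0.755

δ_A = (0.01073824/0.01124000 − 1)×1000 = (0.955359 − 1)×1000 = -44.641 permil
δ_B = (0.01117636/0.01124000 − 1)×1000 = (0.994338 − 1)×1000 = -5.662 permil
f_A = (δ_mix − δ_B)/(δ_A − δ_B) = (-35.11 − (-5.662))/(-44.641 − (-5.662))
f_A = -29.448 / -38.979 = 0.7555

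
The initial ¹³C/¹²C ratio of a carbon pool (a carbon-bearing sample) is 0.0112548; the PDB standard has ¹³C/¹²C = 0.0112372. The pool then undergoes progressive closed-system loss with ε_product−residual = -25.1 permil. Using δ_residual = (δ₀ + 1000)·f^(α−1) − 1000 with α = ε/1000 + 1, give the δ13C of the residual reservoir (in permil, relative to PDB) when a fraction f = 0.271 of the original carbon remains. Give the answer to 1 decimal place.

34.9 permil

δ₀ = (0.0112548/0.0112372 − 1)×1000 = (1.001566 − 1)×1000 = 1.566 permil
α − 1 = ε/1000 = -0.0251
f^(α−1) = 0.271^(-0.0251) = 1.033314
δ_res = (1.566 + 1000) × 1.033314 − 1000 = 1034.933 − 1000 = 34.93 permil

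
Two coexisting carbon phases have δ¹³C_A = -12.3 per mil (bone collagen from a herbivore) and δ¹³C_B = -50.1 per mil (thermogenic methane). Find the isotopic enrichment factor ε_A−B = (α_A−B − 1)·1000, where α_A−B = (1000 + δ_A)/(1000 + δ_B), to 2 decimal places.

39.79 per mil

α_A−B = (1000 + -12.3) / (1000 + -50.1) = 987.7 / 949.9 = 1.039794
ε_A−B = (1.039794 − 1) × 1000 = 39.794 per mil
(The approximation ε ≈ δ_A − δ_B would give 37.8 per mil.)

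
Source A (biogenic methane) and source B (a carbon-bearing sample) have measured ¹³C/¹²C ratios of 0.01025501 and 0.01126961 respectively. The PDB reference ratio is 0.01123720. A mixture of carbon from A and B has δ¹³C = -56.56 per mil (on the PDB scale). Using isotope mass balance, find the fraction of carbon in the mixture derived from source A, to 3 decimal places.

0.658

δ_A = (0.01025501/0.01123720 − 1)×1000 = (0.912595 − 1)×1000 = -87.405 per mil
δ_B = (0.01126961/0.01123720 − 1)×1000 = (1.002884 − 1)×1000 = 2.884 per mil
f_A = (δ_mix − δ_B)/(δ_A − δ_B) = (-56.56 − (2.884))/(-87.405 − (2.884))
f_A = -59.444 / -90.289 = 0.6584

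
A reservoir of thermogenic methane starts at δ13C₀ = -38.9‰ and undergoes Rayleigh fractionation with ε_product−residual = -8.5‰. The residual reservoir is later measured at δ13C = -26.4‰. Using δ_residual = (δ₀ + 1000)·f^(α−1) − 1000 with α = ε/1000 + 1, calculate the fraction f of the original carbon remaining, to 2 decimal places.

α − 1 = ε/1000 = -0.0085
(δ_res + 1000)/(δ₀ + 1000) = (-26.4 + 1000)/(-38.9 + 1000) = 973.6/961.1 = 1.013006
f = 1.013006^(1/-0.0085) = exp(ln(1.013006)/-0.0085) = exp(0.01292/-0.0085)
f = exp(-1.5202) = 0.2187

0.22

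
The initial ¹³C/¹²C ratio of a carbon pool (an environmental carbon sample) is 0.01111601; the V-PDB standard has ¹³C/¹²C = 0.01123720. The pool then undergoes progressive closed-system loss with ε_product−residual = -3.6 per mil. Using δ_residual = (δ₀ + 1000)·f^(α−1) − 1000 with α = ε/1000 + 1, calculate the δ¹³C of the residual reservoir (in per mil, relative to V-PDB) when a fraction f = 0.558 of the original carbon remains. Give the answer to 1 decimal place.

δ₀ = (0.01111601/0.01123720 − 1)×1000 = (0.989215 − 1)×1000 = -10.785 per mil
α − 1 = ε/1000 = -0.0036
f^(α−1) = 0.558^(-0.0036) = 1.002102
δ_res = (-10.785 + 1000) × 1.002102 − 1000 = 991.295 − 1000 = -8.70 per mil

-8.7 per mil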